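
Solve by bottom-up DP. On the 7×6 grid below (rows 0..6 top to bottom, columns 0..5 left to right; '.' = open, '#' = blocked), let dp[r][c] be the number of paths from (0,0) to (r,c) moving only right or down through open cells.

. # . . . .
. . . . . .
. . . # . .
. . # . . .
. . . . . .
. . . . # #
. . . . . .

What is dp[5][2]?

r\c   0   1   2   3   4   5
  0   1   0   0   0   0   0
  1   1   1   1   1   1   1
  2   1   2   3   0   1   2
  3   1   3   0   0   1   3
  4   1   4   4   4   5   8
  5   1   5   9  13   0   0
  6   1   6  15  28  28  28

9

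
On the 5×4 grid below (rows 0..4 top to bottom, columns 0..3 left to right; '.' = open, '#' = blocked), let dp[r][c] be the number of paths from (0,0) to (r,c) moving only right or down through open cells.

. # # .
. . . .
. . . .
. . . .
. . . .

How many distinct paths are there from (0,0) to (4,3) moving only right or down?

r\c   0   1   2   3
  0   1   0   0   0
  1   1   1   1   1
  2   1   2   3   4
  3   1   3   6  10
  4   1   4  10  20

20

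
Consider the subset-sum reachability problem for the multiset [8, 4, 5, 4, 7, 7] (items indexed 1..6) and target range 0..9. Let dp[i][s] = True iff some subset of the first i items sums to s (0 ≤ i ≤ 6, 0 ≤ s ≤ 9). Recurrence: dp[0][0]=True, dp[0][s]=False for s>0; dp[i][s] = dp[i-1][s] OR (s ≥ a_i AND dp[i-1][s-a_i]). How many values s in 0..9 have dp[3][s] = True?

5

i\s   0   1   2   3   4   5   6   7   8   9
  0   T   F   F   F   F   F   F   F   F   F
  1   T   F   F   F   F   F   F   F   T   F
  2   T   F   F   F   T   F   F   F   T   F
  3   T   F   F   F   T   T   F   F   T   T
  4   T   F   F   F   T   T   F   F   T   T
  5   T   F   F   F   T   T   F   T   T   T
  6   T   F   F   F   T   T   F   T   T   T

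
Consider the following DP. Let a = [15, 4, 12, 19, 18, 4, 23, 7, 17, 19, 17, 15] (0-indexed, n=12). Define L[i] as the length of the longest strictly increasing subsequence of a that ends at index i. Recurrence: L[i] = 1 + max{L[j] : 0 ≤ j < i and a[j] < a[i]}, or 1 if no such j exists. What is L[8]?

3

   i    0    1    2    3    4    5    6    7    8    9   10   11
a[i]   15    4   12   19   18    4   23    7   17   19   17   15
L[i]    1    1    2    3    3    1    4    2    3    4    3    3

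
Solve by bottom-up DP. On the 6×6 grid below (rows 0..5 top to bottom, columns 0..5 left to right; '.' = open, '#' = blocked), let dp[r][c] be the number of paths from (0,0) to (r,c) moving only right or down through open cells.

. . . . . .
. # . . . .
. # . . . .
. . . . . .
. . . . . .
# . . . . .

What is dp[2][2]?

r\c   0   1   2   3   4   5
  0   1   1   1   1   1   1
  1   1   0   1   2   3   4
  2   1   0   1   3   6  10
  3   1   1   2   5  11  21
  4   1   2   4   9  20  41
  5   0   2   6  15  35  76

1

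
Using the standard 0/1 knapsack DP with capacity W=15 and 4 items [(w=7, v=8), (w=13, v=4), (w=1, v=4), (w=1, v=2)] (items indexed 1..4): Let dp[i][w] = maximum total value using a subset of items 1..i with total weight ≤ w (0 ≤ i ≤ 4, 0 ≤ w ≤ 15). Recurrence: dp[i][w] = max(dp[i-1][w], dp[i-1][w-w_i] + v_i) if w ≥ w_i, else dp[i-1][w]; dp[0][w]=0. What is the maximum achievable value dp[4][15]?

14

i\w   0   1   2   3   4   5   6   7   8   9  10  11  12  13  14  15
  0   0   0   0   0   0   0   0   0   0   0   0   0   0   0   0   0
  1   0   0   0   0   0   0   0   8   8   8   8   8   8   8   8   8
  2   0   0   0   0   0   0   0   8   8   8   8   8   8   8   8   8
  3   0   4   4   4   4   4   4   8  12  12  12  12  12  12  12  12
  4   0   4   6   6   6   6   6   8  12  14  14  14  14  14  14  14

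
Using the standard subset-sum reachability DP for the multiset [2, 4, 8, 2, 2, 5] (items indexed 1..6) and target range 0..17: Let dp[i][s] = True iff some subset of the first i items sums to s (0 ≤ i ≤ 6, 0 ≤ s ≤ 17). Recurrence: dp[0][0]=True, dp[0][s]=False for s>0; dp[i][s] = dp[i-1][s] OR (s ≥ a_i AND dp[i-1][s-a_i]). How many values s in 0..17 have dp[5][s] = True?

9

i\s   0   1   2   3   4   5   6   7   8   9  10  11  12  13  14  15  16  17
  0   T   F   F   F   F   F   F   F   F   F   F   F   F   F   F   F   F   F
  1   T   F   T   F   F   F   F   F   F   F   F   F   F   F   F   F   F   F
  2   T   F   T   F   T   F   T   F   F   F   F   F   F   F   F   F   F   F
  3   T   F   T   F   T   F   T   F   T   F   T   F   T   F   T   F   F   F
  4   T   F   T   F   T   F   T   F   T   F   T   F   T   F   T   F   T   F
  5   T   F   T   F   T   F   T   F   T   F   T   F   T   F   T   F   T   F
  6   T   F   T   F   T   T   T   T   T   T   T   T   T   T   T   T   T   T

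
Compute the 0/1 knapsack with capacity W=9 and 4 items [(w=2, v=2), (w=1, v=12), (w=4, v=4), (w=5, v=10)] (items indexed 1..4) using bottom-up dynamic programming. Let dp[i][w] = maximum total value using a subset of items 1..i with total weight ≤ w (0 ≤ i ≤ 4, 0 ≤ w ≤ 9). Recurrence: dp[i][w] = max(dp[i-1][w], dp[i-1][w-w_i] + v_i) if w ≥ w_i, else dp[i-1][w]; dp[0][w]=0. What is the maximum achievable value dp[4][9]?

24

i\w   0   1   2   3   4   5   6   7   8   9
  0   0   0   0   0   0   0   0   0   0   0
  1   0   0   2   2   2   2   2   2   2   2
  2   0  12  12  14  14  14  14  14  14  14
  3   0  12  12  14  14  16  16  18  18  18
  4   0  12  12  14  14  16  22  22  24  24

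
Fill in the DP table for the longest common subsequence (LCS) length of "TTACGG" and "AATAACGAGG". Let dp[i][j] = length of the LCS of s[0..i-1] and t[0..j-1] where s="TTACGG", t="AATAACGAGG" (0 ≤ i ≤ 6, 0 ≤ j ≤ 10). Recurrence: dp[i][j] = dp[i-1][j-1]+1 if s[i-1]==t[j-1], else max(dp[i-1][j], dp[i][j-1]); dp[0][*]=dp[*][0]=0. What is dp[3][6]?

2

   ''  A  A  T  A  A  C  G  A  G  G
''  0  0  0  0  0  0  0  0  0  0  0
 T  0  0  0  1  1  1  1  1  1  1  1
 T  0  0  0  1  1  1  1  1  1  1  1
 A  0  1  1  1  2  2  2  2  2  2  2
 C  0  1  1  1  2  2  3  3  3  3  3
 G  0  1  1  1  2  2  3  4  4  4  4
 G  0  1  1  1  2  2  3  4  4  5  5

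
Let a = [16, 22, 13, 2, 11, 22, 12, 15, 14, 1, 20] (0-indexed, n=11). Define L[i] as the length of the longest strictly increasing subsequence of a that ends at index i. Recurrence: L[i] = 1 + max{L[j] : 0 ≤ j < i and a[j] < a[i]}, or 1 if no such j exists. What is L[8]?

4

   i    0    1    2    3    4    5    6    7    8    9   10
a[i]   16   22   13    2   11   22   12   15   14    1   20
L[i]    1    2    1    1    2    3    3    4    4    1    5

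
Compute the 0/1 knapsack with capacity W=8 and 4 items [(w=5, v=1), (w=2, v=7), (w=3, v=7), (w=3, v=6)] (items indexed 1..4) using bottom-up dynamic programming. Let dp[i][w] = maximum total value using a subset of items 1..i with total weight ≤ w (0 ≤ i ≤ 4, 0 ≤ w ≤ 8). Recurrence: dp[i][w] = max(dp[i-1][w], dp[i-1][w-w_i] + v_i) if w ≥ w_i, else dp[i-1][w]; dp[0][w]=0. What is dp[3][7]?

14

i\w   0   1   2   3   4   5   6   7   8
  0   0   0   0   0   0   0   0   0   0
  1   0   0   0   0   0   1   1   1   1
  2   0   0   7   7   7   7   7   8   8
  3   0   0   7   7   7  14  14  14  14
  4   0   0   7   7   7  14  14  14  20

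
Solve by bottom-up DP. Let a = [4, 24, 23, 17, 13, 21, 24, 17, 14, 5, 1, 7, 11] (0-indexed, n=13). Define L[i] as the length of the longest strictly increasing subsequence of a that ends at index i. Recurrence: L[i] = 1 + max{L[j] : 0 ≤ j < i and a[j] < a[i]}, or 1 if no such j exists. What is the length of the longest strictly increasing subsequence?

4

   i    0    1    2    3    4    5    6    7    8    9   10   11   12
a[i]    4   24   23   17   13   21   24   17   14    5    1    7   11
L[i]    1    2    2    2    2    3    4    3    3    2    1    3    4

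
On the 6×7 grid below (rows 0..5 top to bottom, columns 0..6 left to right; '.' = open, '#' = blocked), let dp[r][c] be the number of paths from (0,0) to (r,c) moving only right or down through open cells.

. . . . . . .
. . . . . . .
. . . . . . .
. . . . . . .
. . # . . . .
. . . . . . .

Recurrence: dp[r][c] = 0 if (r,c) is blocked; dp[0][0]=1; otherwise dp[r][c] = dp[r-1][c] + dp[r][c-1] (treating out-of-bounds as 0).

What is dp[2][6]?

r\c   0   1   2   3   4   5   6
  0   1   1   1   1   1   1   1
  1   1   2   3   4   5   6   7
  2   1   3   6  10  15  21  28
  3   1   4  10  20  35  56  84
  4   1   5   0  20  55 111 195
  5   1   6   6  26  81 192 387

28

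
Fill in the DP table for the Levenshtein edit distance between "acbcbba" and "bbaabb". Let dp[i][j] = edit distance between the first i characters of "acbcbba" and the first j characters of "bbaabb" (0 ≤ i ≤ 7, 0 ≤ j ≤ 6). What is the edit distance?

   ''  b  b  a  a  b  b
''  0  1  2  3  4  5  6
 a  1  1  2  2  3  4  5
 c  2  2  2  3  3  4  5
 b  3  2  2  3  4  3  4
 c  4  3  3  3  4  4  4
 b  5  4  3  4  4  4  4
 b  6  5  4  4  5  4  4
 a  7  6  5  4  4  5  5

5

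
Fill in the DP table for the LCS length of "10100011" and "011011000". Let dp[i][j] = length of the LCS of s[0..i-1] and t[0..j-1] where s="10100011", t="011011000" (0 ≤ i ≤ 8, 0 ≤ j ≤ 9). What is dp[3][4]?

   ''  0  1  1  0  1  1  0  0  0
''  0  0  0  0  0  0  0  0  0  0
 1  0  0  1  1  1  1  1  1  1  1
 0  0  1  1  1  2  2  2  2  2  2
 1  0  1  2  2  2  3  3  3  3  3
 0  0  1  2  2  3  3  3  4  4  4
 0  0  1  2  2  3  3  3  4  5  5
 0  0  1  2  2  3  3  3  4  5  6
 1  0  1  2  3  3  4  4  4  5  6
 1  0  1  2  3  3  4  5  5  5  6

2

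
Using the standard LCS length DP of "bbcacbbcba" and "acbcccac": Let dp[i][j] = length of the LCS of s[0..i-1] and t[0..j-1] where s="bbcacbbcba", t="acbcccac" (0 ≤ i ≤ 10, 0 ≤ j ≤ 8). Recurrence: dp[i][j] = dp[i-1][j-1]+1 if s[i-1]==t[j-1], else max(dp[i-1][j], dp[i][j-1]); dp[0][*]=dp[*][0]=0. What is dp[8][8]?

   ''  a  c  b  c  c  c  a  c
''  0  0  0  0  0  0  0  0  0
 b  0  0  0  1  1  1  1  1  1
 b  0  0  0  1  1  1  1  1  1
 c  0  0  1  1  2  2  2  2  2
 a  0  1  1  1  2  2  2  3  3
 c  0  1  2  2  2  3  3  3  4
 b  0  1  2  3  3  3  3  3  4
 b  0  1  2  3  3  3  3  3  4
 c  0  1  2  3  4  4  4  4  4
 b  0  1  2  3  4  4  4  4  4
 a  0  1  2  3  4  4  4  5  5

4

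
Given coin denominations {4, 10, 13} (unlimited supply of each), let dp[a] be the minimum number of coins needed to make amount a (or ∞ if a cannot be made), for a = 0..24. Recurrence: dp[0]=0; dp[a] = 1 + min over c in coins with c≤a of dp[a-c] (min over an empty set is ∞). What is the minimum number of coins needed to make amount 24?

 a  0  1  2  3  4  5  6  7  8  9 10 11 12 13 14 15 16 17 18 19 20 21 22 23 24
dp  0  -  -  -  1  -  -  -  2  -  1  -  3  1  2  -  4  2  3  -  2  3  4  2  3
(- denotes ∞ / unreachable)

3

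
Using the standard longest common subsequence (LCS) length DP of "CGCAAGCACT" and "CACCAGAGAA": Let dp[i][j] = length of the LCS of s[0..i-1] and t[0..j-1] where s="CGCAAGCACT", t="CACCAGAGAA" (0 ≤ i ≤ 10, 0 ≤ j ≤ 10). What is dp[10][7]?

   ''  C  A  C  C  A  G  A  G  A  A
''  0  0  0  0  0  0  0  0  0  0  0
 C  0  1  1  1  1  1  1  1  1  1  1
 G  0  1  1  1  1  1  2  2  2  2  2
 C  0  1  1  2  2  2  2  2  2  2  2
 A  0  1  2  2  2  3  3  3  3  3  3
 A  0  1  2  2  2  3  3  4  4  4  4
 G  0  1  2  2  2  3  4  4  5  5  5
 C  0  1  2  3  3  3  4  4  5  5  5
 A  0  1  2  3  3  4  4  5  5  6  6
 C  0  1  2  3  4  4  4  5  5  6  6
 T  0  1  2  3  4  4  4  5  5  6  6

5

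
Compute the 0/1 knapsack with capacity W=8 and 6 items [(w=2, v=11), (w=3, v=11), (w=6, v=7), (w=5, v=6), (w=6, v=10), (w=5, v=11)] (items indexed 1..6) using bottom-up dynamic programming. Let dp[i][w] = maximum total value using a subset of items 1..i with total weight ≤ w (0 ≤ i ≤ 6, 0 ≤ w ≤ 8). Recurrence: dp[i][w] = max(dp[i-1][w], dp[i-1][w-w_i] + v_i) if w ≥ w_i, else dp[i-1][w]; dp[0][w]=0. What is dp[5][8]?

i\w   0   1   2   3   4   5   6   7   8
  0   0   0   0   0   0   0   0   0   0
  1   0   0  11  11  11  11  11  11  11
  2   0   0  11  11  11  22  22  22  22
  3   0   0  11  11  11  22  22  22  22
  4   0   0  11  11  11  22  22  22  22
  5   0   0  11  11  11  22  22  22  22
  6   0   0  11  11  11  22  22  22  22

22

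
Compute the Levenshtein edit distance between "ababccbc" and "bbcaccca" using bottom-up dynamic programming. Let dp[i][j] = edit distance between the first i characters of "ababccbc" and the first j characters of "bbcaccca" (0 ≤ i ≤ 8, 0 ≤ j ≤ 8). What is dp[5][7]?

4

   ''  b  b  c  a  c  c  c  a
''  0  1  2  3  4  5  6  7  8
 a  1  1  2  3  3  4  5  6  7
 b  2  1  1  2  3  4  5  6  7
 a  3  2  2  2  2  3  4  5  6
 b  4  3  2  3  3  3  4  5  6
 c  5  4  3  2  3  3  3  4  5
 c  6  5  4  3  3  3  3  3  4
 b  7  6  5  4  4  4  4  4  4
 c  8  7  6  5  5  4  4  4  5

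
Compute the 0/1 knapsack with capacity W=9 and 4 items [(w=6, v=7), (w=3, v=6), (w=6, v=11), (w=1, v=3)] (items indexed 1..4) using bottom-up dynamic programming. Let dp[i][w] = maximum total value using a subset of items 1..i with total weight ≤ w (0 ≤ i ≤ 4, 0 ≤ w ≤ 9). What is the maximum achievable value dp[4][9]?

17

i\w   0   1   2   3   4   5   6   7   8   9
  0   0   0   0   0   0   0   0   0   0   0
  1   0   0   0   0   0   0   7   7   7   7
  2   0   0   0   6   6   6   7   7   7  13
  3   0   0   0   6   6   6  11  11  11  17
  4   0   3   3   6   9   9  11  14  14  17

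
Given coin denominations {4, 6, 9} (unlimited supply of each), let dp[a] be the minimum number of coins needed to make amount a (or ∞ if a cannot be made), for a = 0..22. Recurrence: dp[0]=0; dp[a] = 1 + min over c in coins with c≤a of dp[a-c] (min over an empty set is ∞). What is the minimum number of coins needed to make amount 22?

 a  0  1  2  3  4  5  6  7  8  9 10 11 12 13 14 15 16 17 18 19 20 21 22
dp  0  -  -  -  1  -  1  -  2  1  2  -  2  2  3  2  3  3  2  3  4  3  3
(- denotes ∞ / unreachable)

3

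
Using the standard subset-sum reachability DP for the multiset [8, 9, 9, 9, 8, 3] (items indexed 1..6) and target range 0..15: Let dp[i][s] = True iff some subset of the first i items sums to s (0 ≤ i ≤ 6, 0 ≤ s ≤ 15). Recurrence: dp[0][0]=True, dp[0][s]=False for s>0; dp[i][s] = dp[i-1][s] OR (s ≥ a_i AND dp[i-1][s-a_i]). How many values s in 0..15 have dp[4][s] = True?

3

i\s   0   1   2   3   4   5   6   7   8   9  10  11  12  13  14  15
  0   T   F   F   F   F   F   F   F   F   F   F   F   F   F   F   F
  1   T   F   F   F   F   F   F   F   T   F   F   F   F   F   F   F
  2   T   F   F   F   F   F   F   F   T   T   F   F   F   F   F   F
  3   T   F   F   F   F   F   F   F   T   T   F   F   F   F   F   F
  4   T   F   F   F   F   F   F   F   T   T   F   F   F   F   F   F
  5   T   F   F   F   F   F   F   F   T   T   F   F   F   F   F   F
  6   T   F   F   T   F   F   F   F   T   T   F   T   T   F   F   F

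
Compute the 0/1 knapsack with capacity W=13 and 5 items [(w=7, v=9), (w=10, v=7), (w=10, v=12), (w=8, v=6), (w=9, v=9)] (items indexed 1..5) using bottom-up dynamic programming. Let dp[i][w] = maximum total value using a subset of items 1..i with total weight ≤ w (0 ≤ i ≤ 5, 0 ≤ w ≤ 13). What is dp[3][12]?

i\w   0   1   2   3   4   5   6   7   8   9  10  11  12  13
  0   0   0   0   0   0   0   0   0   0   0   0   0   0   0
  1   0   0   0   0   0   0   0   9   9   9   9   9   9   9
  2   0   0   0   0   0   0   0   9   9   9   9   9   9   9
  3   0   0   0   0   0   0   0   9   9   9  12  12  12  12
  4   0   0   0   0   0   0   0   9   9   9  12  12  12  12
  5   0   0   0   0   0   0   0   9   9   9  12  12  12  12

12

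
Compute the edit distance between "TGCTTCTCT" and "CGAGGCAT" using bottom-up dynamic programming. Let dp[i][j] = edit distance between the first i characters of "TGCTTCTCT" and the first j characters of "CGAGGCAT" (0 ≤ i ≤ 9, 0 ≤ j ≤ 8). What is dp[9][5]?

8

   ''  C  G  A  G  G  C  A  T
''  0  1  2  3  4  5  6  7  8
 T  1  1  2  3  4  5  6  7  7
 G  2  2  1  2  3  4  5  6  7
 C  3  2  2  2  3  4  4  5  6
 T  4  3  3  3  3  4  5  5  5
 T  5  4  4  4  4  4  5  6  5
 C  6  5  5  5  5  5  4  5  6
 T  7  6  6  6  6  6  5  5  5
 C  8  7  7  7  7  7  6  6  6
 T  9  8  8  8  8  8  7  7  6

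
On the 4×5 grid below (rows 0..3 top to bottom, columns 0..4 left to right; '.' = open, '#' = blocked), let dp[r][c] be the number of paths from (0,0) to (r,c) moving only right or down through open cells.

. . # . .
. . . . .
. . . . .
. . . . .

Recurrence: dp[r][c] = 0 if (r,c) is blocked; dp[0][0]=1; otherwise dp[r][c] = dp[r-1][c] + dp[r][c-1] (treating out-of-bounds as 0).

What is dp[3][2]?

r\c   0   1   2   3   4
  0   1   1   0   0   0
  1   1   2   2   2   2
  2   1   3   5   7   9
  3   1   4   9  16  25

9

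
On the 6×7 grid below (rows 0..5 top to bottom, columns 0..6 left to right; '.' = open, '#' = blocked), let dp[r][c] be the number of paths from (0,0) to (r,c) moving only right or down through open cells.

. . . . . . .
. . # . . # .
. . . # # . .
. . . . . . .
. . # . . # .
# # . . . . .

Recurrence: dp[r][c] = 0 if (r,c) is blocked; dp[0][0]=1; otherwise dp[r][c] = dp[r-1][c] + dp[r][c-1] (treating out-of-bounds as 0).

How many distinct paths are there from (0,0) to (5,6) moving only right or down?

29

r\c   0   1   2   3   4   5   6
  0   1   1   1   1   1   1   1
  1   1   2   0   1   2   0   1
  2   1   3   3   0   0   0   1
  3   1   4   7   7   7   7   8
  4   1   5   0   7  14   0   8
  5   0   0   0   7  21  21  29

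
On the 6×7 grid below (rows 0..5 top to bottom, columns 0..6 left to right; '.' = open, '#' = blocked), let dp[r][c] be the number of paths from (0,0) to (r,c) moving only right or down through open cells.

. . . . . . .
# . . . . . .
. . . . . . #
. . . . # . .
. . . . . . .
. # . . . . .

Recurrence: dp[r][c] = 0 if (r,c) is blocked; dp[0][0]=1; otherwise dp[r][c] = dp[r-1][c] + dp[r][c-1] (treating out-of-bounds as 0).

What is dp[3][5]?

r\c   0   1   2   3   4   5   6
  0   1   1   1   1   1   1   1
  1   0   1   2   3   4   5   6
  2   0   1   3   6  10  15   0
  3   0   1   4  10   0  15  15
  4   0   1   5  15  15  30  45
  5   0   0   5  20  35  65 110

15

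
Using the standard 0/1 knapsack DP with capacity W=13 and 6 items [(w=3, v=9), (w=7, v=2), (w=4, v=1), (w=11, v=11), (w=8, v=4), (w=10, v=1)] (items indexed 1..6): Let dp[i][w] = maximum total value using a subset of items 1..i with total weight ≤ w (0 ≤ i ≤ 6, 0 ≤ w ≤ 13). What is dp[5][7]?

10

i\w   0   1   2   3   4   5   6   7   8   9  10  11  12  13
  0   0   0   0   0   0   0   0   0   0   0   0   0   0   0
  1   0   0   0   9   9   9   9   9   9   9   9   9   9   9
  2   0   0   0   9   9   9   9   9   9   9  11  11  11  11
  3   0   0   0   9   9   9   9  10  10  10  11  11  11  11
  4   0   0   0   9   9   9   9  10  10  10  11  11  11  11
  5   0   0   0   9   9   9   9  10  10  10  11  13  13  13
  6   0   0   0   9   9   9   9  10  10  10  11  13  13  13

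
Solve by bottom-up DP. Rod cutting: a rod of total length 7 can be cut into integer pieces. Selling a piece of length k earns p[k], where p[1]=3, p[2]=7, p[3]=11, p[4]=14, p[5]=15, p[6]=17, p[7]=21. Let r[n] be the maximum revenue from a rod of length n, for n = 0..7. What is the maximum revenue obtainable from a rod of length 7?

25

   n    0    1    2    3    4    5    6    7
r[n]    0    3    7   11   14   18   22   25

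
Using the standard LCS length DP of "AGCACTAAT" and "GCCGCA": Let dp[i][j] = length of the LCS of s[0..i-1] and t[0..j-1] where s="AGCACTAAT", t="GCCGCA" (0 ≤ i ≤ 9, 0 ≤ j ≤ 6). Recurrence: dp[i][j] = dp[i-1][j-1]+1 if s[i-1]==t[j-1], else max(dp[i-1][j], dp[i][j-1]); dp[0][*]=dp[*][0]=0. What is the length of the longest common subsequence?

   ''  G  C  C  G  C  A
''  0  0  0  0  0  0  0
 A  0  0  0  0  0  0  1
 G  0  1  1  1  1  1  1
 C  0  1  2  2  2  2  2
 A  0  1  2  2  2  2  3
 C  0  1  2  3  3  3  3
 T  0  1  2  3  3  3  3
 A  0  1  2  3  3  3  4
 A  0  1  2  3  3  3  4
 T  0  1  2  3  3  3  4

4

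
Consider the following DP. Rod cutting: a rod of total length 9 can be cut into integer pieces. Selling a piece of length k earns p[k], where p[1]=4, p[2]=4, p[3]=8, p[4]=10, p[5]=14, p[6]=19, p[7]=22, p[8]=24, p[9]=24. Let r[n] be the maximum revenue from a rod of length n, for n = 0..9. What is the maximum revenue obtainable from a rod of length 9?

36

   n    0    1    2    3    4    5    6    7    8    9
r[n]    0    4    8   12   16   20   24   28   32   36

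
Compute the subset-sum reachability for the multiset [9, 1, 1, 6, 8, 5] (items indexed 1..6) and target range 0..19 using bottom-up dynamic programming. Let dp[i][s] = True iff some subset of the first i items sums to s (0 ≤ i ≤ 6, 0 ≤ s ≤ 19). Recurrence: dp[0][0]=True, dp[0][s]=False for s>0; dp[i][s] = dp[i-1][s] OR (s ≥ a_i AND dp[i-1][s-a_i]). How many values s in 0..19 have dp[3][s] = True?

i\s   0   1   2   3   4   5   6   7   8   9  10  11  12  13  14  15  16  17  18  19
  0   T   F   F   F   F   F   F   F   F   F   F   F   F   F   F   F   F   F   F   F
  1   T   F   F   F   F   F   F   F   F   T   F   F   F   F   F   F   F   F   F   F
  2   T   T   F   F   F   F   F   F   F   T   T   F   F   F   F   F   F   F   F   F
  3   T   T   T   F   F   F   F   F   F   T   T   T   F   F   F   F   F   F   F   F
  4   T   T   T   F   F   F   T   T   T   T   T   T   F   F   F   T   T   T   F   F
  5   T   T   T   F   F   F   T   T   T   T   T   T   F   F   T   T   T   T   T   T
  6   T   T   T   F   F   T   T   T   T   T   T   T   T   T   T   T   T   T   T   T

6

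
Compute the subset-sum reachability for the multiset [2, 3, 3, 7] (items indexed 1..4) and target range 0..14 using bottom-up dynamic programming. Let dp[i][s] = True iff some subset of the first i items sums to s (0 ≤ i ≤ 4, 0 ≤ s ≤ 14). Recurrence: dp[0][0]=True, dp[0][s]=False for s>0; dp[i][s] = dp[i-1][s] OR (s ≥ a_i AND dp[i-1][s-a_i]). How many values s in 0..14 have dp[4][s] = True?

11

i\s   0   1   2   3   4   5   6   7   8   9  10  11  12  13  14
  0   T   F   F   F   F   F   F   F   F   F   F   F   F   F   F
  1   T   F   T   F   F   F   F   F   F   F   F   F   F   F   F
  2   T   F   T   T   F   T   F   F   F   F   F   F   F   F   F
  3   T   F   T   T   F   T   T   F   T   F   F   F   F   F   F
  4   T   F   T   T   F   T   T   T   T   T   T   F   T   T   F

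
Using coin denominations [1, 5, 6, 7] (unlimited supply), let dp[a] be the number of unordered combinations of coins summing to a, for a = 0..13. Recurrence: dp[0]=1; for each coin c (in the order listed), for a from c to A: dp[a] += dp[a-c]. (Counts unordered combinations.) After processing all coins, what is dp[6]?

3

after  coin     0     1     2     3     4     5     6     7     8     9    10    11    12    13
          1     1     1     1     1     1     1     1     1     1     1     1     1     1     1
          5     1     1     1     1     1     2     2     2     2     2     3     3     3     3
          6     1     1     1     1     1     2     3     3     3     3     4     5     6     6
          7     1     1     1     1     1     2     3     4     4     4     5     6     8     9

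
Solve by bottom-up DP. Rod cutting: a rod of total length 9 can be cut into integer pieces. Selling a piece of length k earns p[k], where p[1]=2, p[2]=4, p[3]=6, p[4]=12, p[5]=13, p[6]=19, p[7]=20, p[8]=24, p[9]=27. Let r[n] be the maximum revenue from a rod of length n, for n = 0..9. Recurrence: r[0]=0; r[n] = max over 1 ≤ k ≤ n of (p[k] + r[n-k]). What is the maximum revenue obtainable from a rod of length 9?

27

   n    0    1    2    3    4    5    6    7    8    9
r[n]    0    2    4    6   12   14   19   21   24   27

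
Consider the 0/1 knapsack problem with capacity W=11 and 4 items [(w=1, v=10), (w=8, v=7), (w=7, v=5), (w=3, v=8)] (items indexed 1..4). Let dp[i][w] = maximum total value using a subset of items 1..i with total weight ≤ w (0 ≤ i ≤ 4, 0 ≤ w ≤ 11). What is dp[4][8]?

i\w   0   1   2   3   4   5   6   7   8   9  10  11
  0   0   0   0   0   0   0   0   0   0   0   0   0
  1   0  10  10  10  10  10  10  10  10  10  10  10
  2   0  10  10  10  10  10  10  10  10  17  17  17
  3   0  10  10  10  10  10  10  10  15  17  17  17
  4   0  10  10  10  18  18  18  18  18  18  18  23

18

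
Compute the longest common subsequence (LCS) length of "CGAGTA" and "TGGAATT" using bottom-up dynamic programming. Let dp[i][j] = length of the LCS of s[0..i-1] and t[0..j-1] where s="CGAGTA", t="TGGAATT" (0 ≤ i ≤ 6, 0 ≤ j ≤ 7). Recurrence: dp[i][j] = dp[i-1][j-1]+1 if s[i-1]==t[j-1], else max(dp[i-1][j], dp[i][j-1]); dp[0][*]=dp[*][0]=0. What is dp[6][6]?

3

   ''  T  G  G  A  A  T  T
''  0  0  0  0  0  0  0  0
 C  0  0  0  0  0  0  0  0
 G  0  0  1  1  1  1  1  1
 A  0  0  1  1  2  2  2  2
 G  0  0  1  2  2  2  2  2
 T  0  1  1  2  2  2  3  3
 A  0  1  1  2  3  3  3  3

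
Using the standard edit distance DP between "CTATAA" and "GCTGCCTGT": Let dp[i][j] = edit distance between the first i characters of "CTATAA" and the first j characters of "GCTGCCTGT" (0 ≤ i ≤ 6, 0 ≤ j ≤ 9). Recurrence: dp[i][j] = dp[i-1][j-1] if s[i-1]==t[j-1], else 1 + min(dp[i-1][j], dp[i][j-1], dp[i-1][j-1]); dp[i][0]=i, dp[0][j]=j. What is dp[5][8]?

5

   ''  G  C  T  G  C  C  T  G  T
''  0  1  2  3  4  5  6  7  8  9
 C  1  1  1  2  3  4  5  6  7  8
 T  2  2  2  1  2  3  4  5  6  7
 A  3  3  3  2  2  3  4  5  6  7
 T  4  4  4  3  3  3  4  4  5  6
 A  5  5  5  4  4  4  4  5  5  6
 A  6  6  6  5  5  5  5  5  6  6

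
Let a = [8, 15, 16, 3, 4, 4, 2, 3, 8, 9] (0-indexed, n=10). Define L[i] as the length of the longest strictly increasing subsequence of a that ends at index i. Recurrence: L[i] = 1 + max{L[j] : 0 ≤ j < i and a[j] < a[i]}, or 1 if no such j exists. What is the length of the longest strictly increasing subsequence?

4

   i    0    1    2    3    4    5    6    7    8    9
a[i]    8   15   16    3    4    4    2    3    8    9
L[i]    1    2    3    1    2    2    1    2    3    4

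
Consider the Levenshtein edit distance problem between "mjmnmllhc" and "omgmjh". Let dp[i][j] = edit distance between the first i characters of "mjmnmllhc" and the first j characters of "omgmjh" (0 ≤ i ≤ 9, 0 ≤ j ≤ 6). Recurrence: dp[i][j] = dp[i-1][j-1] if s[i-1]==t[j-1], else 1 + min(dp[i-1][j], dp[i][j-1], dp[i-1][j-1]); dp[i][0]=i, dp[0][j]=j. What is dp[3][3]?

   ''  o  m  g  m  j  h
''  0  1  2  3  4  5  6
 m  1  1  1  2  3  4  5
 j  2  2  2  2  3  3  4
 m  3  3  2  3  2  3  4
 n  4  4  3  3  3  3  4
 m  5  5  4  4  3  4  4
 l  6  6  5  5  4  4  5
 l  7  7  6  6  5  5  5
 h  8  8  7  7  6  6  5
 c  9  9  8  8  7  7  6

3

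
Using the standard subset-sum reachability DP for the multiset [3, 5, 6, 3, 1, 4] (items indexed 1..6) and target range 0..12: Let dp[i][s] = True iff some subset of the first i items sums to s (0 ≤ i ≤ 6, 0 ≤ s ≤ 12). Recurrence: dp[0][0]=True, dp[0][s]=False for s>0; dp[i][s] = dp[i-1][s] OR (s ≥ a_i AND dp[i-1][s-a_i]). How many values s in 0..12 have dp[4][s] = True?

i\s   0   1   2   3   4   5   6   7   8   9  10  11  12
  0   T   F   F   F   F   F   F   F   F   F   F   F   F
  1   T   F   F   T   F   F   F   F   F   F   F   F   F
  2   T   F   F   T   F   T   F   F   T   F   F   F   F
  3   T   F   F   T   F   T   T   F   T   T   F   T   F
  4   T   F   F   T   F   T   T   F   T   T   F   T   T
  5   T   T   F   T   T   T   T   T   T   T   T   T   T
  6   T   T   F   T   T   T   T   T   T   T   T   T   T

8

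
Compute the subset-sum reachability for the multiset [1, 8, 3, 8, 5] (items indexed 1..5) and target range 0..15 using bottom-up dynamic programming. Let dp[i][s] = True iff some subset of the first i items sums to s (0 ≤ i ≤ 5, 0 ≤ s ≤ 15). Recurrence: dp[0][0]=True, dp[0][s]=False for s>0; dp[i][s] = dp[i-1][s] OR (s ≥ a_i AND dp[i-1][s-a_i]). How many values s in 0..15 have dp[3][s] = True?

8

i\s   0   1   2   3   4   5   6   7   8   9  10  11  12  13  14  15
  0   T   F   F   F   F   F   F   F   F   F   F   F   F   F   F   F
  1   T   T   F   F   F   F   F   F   F   F   F   F   F   F   F   F
  2   T   T   F   F   F   F   F   F   T   T   F   F   F   F   F   F
  3   T   T   F   T   T   F   F   F   T   T   F   T   T   F   F   F
  4   T   T   F   T   T   F   F   F   T   T   F   T   T   F   F   F
  5   T   T   F   T   T   T   T   F   T   T   F   T   T   T   T   F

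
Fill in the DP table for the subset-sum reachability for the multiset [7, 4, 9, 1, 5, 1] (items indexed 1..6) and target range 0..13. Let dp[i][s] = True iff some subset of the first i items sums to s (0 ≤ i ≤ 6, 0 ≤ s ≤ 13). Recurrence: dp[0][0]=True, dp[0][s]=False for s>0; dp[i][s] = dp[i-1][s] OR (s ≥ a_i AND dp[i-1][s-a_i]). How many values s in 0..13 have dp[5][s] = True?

12

i\s   0   1   2   3   4   5   6   7   8   9  10  11  12  13
  0   T   F   F   F   F   F   F   F   F   F   F   F   F   F
  1   T   F   F   F   F   F   F   T   F   F   F   F   F   F
  2   T   F   F   F   T   F   F   T   F   F   F   T   F   F
  3   T   F   F   F   T   F   F   T   F   T   F   T   F   T
  4   T   T   F   F   T   T   F   T   T   T   T   T   T   T
  5   T   T   F   F   T   T   T   T   T   T   T   T   T   T
  6   T   T   T   F   T   T   T   T   T   T   T   T   T   T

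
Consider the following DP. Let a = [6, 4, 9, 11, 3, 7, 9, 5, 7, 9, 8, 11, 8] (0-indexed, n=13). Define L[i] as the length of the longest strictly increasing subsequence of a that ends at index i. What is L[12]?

4

   i    0    1    2    3    4    5    6    7    8    9   10   11   12
a[i]    6    4    9   11    3    7    9    5    7    9    8   11    8
L[i]    1    1    2    3    1    2    3    2    3    4    4    5    4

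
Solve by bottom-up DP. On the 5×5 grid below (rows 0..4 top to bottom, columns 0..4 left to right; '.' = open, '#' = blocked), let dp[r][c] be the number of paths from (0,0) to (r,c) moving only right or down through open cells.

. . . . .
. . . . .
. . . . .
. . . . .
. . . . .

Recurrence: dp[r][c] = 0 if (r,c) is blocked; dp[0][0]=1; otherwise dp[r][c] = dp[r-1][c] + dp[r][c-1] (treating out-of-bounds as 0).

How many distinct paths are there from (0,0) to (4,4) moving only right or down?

r\c   0   1   2   3   4
  0   1   1   1   1   1
  1   1   2   3   4   5
  2   1   3   6  10  15
  3   1   4  10  20  35
  4   1   5  15  35  70

70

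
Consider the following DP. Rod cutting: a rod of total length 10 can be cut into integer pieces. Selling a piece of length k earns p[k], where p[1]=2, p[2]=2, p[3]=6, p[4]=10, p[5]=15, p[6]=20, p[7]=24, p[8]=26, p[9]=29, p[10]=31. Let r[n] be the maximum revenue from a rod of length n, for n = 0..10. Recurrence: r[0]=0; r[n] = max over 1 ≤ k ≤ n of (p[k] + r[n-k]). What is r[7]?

24

   n    0    1    2    3    4    5    6    7    8    9   10
r[n]    0    2    4    6   10   15   20   24   26   29   31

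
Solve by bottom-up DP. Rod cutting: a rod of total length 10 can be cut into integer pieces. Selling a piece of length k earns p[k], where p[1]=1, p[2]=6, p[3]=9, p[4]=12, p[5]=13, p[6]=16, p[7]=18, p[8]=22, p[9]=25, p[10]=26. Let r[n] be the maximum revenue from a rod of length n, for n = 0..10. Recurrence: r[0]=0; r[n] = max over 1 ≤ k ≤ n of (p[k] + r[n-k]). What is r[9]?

   n    0    1    2    3    4    5    6    7    8    9   10
r[n]    0    1    6    9   12   15   18   21   24   27   30

27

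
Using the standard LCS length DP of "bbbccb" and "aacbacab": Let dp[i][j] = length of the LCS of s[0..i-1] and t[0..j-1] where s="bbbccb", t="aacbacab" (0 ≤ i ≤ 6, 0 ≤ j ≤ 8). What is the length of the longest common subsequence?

   ''  a  a  c  b  a  c  a  b
''  0  0  0  0  0  0  0  0  0
 b  0  0  0  0  1  1  1  1  1
 b  0  0  0  0  1  1  1  1  2
 b  0  0  0  0  1  1  1  1  2
 c  0  0  0  1  1  1  2  2  2
 c  0  0  0  1  1  1  2  2  2
 b  0  0  0  1  2  2  2  2  3

3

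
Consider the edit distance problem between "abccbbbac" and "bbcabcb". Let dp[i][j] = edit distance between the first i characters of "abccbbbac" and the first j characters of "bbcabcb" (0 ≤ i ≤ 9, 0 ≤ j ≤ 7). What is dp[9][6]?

   ''  b  b  c  a  b  c  b
''  0  1  2  3  4  5  6  7
 a  1  1  2  3  3  4  5  6
 b  2  1  1  2  3  3  4  5
 c  3  2  2  1  2  3  3  4
 c  4  3  3  2  2  3  3  4
 b  5  4  3  3  3  2  3  3
 b  6  5  4  4  4  3  3  3
 b  7  6  5  5  5  4  4  3
 a  8  7  6  6  5  5  5  4
 c  9  8  7  6  6  6  5  5

5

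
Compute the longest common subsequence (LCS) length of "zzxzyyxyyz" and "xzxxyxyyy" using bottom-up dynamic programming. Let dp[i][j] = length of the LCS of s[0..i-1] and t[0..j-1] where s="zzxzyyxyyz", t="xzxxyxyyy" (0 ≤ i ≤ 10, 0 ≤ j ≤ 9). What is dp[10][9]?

   ''  x  z  x  x  y  x  y  y  y
''  0  0  0  0  0  0  0  0  0  0
 z  0  0  1  1  1  1  1  1  1  1
 z  0  0  1  1  1  1  1  1  1  1
 x  0  1  1  2  2  2  2  2  2  2
 z  0  1  2  2  2  2  2  2  2  2
 y  0  1  2  2  2  3  3  3  3  3
 y  0  1  2  2  2  3  3  4  4  4
 x  0  1  2  3  3  3  4  4  4  4
 y  0  1  2  3  3  4  4  5  5  5
 y  0  1  2  3  3  4  4  5  6  6
 z  0  1  2  3  3  4  4  5  6  6

6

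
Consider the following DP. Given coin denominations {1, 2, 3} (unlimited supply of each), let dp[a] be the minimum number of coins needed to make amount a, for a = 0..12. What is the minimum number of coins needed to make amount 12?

 a  0  1  2  3  4  5  6  7  8  9 10 11 12
dp  0  1  1  1  2  2  2  3  3  3  4  4  4

4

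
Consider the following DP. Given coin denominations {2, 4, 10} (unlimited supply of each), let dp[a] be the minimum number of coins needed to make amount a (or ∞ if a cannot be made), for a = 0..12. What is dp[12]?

 a  0  1  2  3  4  5  6  7  8  9 10 11 12
dp  0  -  1  -  1  -  2  -  2  -  1  -  2
(- denotes ∞ / unreachable)

2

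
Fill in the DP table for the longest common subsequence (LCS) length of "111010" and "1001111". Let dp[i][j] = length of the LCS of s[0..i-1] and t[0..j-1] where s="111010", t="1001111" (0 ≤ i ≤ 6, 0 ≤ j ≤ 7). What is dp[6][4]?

3

   ''  1  0  0  1  1  1  1
''  0  0  0  0  0  0  0  0
 1  0  1  1  1  1  1  1  1
 1  0  1  1  1  2  2  2  2
 1  0  1  1  1  2  3  3  3
 0  0  1  2  2  2  3  3  3
 1  0  1  2  2  3  3  4  4
 0  0  1  2  3  3  3  4  4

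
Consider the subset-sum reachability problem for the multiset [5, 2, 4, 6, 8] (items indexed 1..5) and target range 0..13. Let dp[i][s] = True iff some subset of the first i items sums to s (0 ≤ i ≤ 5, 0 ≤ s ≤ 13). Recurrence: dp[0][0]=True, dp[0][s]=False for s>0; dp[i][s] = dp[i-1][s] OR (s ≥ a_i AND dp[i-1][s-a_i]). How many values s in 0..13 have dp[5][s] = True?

i\s   0   1   2   3   4   5   6   7   8   9  10  11  12  13
  0   T   F   F   F   F   F   F   F   F   F   F   F   F   F
  1   T   F   F   F   F   T   F   F   F   F   F   F   F   F
  2   T   F   T   F   F   T   F   T   F   F   F   F   F   F
  3   T   F   T   F   T   T   T   T   F   T   F   T   F   F
  4   T   F   T   F   T   T   T   T   T   T   T   T   T   T
  5   T   F   T   F   T   T   T   T   T   T   T   T   T   T

12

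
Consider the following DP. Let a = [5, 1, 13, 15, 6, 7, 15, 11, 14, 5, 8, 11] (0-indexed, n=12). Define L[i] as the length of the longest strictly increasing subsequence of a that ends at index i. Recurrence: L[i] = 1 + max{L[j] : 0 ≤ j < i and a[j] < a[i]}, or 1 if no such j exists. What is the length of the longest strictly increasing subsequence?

   i    0    1    2    3    4    5    6    7    8    9   10   11
a[i]    5    1   13   15    6    7   15   11   14    5    8   11
L[i]    1    1    2    3    2    3    4    4    5    2    4    5

5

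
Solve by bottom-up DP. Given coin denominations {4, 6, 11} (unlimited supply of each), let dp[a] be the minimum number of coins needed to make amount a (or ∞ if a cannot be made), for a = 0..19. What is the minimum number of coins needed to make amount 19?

 a  0  1  2  3  4  5  6  7  8  9 10 11 12 13 14 15 16 17 18 19
dp  0  -  -  -  1  -  1  -  2  -  2  1  2  -  3  2  3  2  3  3
(- denotes ∞ / unreachable)

3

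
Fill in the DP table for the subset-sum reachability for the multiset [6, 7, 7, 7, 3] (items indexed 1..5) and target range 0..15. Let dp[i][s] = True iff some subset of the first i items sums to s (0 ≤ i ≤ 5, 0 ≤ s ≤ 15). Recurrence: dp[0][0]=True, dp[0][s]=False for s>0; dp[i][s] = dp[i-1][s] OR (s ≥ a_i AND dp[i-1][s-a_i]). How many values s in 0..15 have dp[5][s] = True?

8

i\s   0   1   2   3   4   5   6   7   8   9  10  11  12  13  14  15
  0   T   F   F   F   F   F   F   F   F   F   F   F   F   F   F   F
  1   T   F   F   F   F   F   T   F   F   F   F   F   F   F   F   F
  2   T   F   F   F   F   F   T   T   F   F   F   F   F   T   F   F
  3   T   F   F   F   F   F   T   T   F   F   F   F   F   T   T   F
  4   T   F   F   F   F   F   T   T   F   F   F   F   F   T   T   F
  5   T   F   F   T   F   F   T   T   F   T   T   F   F   T   T   F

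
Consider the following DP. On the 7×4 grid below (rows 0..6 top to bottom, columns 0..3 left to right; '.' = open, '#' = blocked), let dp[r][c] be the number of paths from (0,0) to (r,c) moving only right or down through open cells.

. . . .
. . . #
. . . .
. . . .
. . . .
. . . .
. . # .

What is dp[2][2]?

r\c   0   1   2   3
  0   1   1   1   1
  1   1   2   3   0
  2   1   3   6   6
  3   1   4  10  16
  4   1   5  15  31
  5   1   6  21  52
  6   1   7   0  52

6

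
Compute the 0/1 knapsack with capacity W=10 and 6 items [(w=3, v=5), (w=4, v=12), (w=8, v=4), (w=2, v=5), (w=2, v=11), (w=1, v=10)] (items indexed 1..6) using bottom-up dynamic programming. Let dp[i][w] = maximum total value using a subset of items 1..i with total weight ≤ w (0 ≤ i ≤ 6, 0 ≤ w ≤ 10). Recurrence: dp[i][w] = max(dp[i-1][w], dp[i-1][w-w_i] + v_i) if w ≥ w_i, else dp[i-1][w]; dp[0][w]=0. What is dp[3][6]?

i\w   0   1   2   3   4   5   6   7   8   9  10
  0   0   0   0   0   0   0   0   0   0   0   0
  1   0   0   0   5   5   5   5   5   5   5   5
  2   0   0   0   5  12  12  12  17  17  17  17
  3   0   0   0   5  12  12  12  17  17  17  17
  4   0   0   5   5  12  12  17  17  17  22  22
  5   0   0  11  11  16  16  23  23  28  28  28
  6   0  10  11  21  21  26  26  33  33  38  38

12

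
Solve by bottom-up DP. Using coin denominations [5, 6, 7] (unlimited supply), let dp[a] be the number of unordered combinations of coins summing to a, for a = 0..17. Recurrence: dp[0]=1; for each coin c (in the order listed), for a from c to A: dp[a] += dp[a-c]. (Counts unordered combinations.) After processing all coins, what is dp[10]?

1

after  coin     0     1     2     3     4     5     6     7     8     9    10    11    12    13    14    15    16    17
          5     1     0     0     0     0     1     0     0     0     0     1     0     0     0     0     1     0     0
          6     1     0     0     0     0     1     1     0     0     0     1     1     1     0     0     1     1     1
          7     1     0     0     0     0     1     1     1     0     0     1     1     2     1     1     1     1     2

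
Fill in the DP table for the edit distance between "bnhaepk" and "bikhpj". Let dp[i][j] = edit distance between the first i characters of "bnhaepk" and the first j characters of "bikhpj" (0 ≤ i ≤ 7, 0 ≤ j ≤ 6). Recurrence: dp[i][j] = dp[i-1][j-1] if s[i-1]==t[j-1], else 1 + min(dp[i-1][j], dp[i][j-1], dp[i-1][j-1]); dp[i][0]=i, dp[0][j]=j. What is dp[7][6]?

5

   ''  b  i  k  h  p  j
''  0  1  2  3  4  5  6
 b  1  0  1  2  3  4  5
 n  2  1  1  2  3  4  5
 h  3  2  2  2  2  3  4
 a  4  3  3  3  3  3  4
 e  5  4  4  4  4  4  4
 p  6  5  5  5  5  4  5
 k  7  6  6  5  6  5  5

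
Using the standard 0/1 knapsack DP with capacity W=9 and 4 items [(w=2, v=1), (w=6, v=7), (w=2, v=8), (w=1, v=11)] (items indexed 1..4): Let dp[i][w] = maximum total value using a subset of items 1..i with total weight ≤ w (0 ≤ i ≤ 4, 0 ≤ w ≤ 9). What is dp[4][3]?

19

i\w   0   1   2   3   4   5   6   7   8   9
  0   0   0   0   0   0   0   0   0   0   0
  1   0   0   1   1   1   1   1   1   1   1
  2   0   0   1   1   1   1   7   7   8   8
  3   0   0   8   8   9   9   9   9  15  15
  4   0  11  11  19  19  20  20  20  20  26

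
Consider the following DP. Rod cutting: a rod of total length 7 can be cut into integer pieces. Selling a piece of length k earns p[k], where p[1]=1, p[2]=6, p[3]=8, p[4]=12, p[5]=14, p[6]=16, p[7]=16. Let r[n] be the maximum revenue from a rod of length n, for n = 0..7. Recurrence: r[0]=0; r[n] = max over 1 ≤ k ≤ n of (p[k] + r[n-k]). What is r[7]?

20

   n    0    1    2    3    4    5    6    7
r[n]    0    1    6    8   12   14   18   20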